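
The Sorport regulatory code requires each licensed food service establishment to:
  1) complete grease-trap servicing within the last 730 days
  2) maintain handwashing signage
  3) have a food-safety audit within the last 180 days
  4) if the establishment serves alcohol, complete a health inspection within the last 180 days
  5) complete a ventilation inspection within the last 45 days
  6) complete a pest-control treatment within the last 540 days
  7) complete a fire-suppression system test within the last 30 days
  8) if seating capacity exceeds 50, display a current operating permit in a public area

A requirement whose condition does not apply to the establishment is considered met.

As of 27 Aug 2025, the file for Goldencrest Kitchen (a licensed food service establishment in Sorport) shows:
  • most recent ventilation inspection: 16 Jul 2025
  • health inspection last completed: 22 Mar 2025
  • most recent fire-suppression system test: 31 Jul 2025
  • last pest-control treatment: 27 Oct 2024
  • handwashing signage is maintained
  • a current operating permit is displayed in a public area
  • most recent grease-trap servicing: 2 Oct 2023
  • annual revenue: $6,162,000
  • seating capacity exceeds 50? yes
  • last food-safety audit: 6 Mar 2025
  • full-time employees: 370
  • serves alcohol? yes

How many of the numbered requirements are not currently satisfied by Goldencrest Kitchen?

0

1. grease-trap servicing 695 days ago vs limit 730 → met
2. handwashing signage present → met
3. food-safety audit 174 days ago vs limit 180 → met
4. condition 'serves alcohol' holds; health inspection 158 days ago vs limit 180 → met
5. ventilation inspection 42 days ago vs limit 45 → met
6. pest-control treatment 304 days ago vs limit 540 → met
7. fire-suppression system test 27 days ago vs limit 30 → met
8. condition 'seating capacity exceeds 50' holds; current operating permit present → met
Not met: 0 of 8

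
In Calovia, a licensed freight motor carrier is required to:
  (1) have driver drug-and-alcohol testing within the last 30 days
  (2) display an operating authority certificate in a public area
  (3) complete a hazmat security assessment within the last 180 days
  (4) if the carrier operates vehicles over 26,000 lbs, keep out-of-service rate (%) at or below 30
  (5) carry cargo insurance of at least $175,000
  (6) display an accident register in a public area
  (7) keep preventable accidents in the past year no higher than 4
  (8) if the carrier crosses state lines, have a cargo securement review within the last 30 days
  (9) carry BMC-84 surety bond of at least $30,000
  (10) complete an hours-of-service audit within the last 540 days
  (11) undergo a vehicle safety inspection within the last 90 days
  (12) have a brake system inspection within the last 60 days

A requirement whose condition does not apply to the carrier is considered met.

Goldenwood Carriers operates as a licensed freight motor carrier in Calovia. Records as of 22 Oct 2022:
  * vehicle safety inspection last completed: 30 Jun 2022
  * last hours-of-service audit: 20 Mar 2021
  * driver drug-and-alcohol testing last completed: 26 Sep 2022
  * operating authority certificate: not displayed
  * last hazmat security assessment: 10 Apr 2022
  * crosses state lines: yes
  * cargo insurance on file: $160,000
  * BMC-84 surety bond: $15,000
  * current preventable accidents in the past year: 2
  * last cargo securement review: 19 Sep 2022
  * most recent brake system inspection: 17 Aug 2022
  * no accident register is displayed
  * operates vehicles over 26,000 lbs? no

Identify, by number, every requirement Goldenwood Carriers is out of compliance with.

2, 3, 5, 6, 8, 9, 10, 11, 12

1. driver drug-and-alcohol testing 26 days ago vs limit 30 → met
2. operating authority certificate absent → not met
3. hazmat security assessment 195 days ago vs limit 180 → not met
4. condition 'operates vehicles over 26,000 lbs' does not hold → requirement n/a → met
5. cargo insurance $160,000 < $175,000 → not met
6. accident register absent → not met
7. preventable accidents in the past year 2 ≤ 4 → met
8. condition 'crosses state lines' holds; cargo securement review 33 days ago vs limit 30 → not met
9. BMC-84 surety bond $15,000 < $30,000 → not met
10. hours-of-service audit 581 days ago vs limit 540 → not met
11. vehicle safety inspection 114 days ago vs limit 90 → not met
12. brake system inspection 66 days ago vs limit 60 → not met
Not met: 2, 3, 5, 6, 8, 9, 10, 11, 12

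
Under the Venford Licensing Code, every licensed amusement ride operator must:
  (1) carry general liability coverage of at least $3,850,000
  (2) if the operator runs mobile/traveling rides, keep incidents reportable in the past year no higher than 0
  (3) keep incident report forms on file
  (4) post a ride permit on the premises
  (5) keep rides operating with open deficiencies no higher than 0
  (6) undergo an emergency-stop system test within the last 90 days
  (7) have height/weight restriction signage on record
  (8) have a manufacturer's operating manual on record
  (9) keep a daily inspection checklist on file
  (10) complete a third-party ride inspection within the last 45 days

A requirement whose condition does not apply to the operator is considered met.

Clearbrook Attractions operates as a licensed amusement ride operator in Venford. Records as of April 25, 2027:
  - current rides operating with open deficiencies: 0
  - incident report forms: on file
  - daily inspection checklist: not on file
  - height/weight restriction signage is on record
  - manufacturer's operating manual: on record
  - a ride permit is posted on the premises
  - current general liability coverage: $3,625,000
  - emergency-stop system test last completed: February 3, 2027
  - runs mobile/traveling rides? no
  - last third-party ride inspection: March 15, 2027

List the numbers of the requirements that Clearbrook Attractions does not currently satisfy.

1, 9

1. general liability coverage $3,625,000 < $3,850,000 → not met
2. condition 'runs mobile/traveling rides' does not hold → requirement n/a → met
3. incident report forms present → met
4. ride permit present → met
5. rides operating with open deficiencies 0 ≤ 0 → met
6. emergency-stop system test 81 days ago vs limit 90 → met
7. height/weight restriction signage present → met
8. manufacturer's operating manual present → met
9. daily inspection checklist absent → not met
10. third-party ride inspection 41 days ago vs limit 45 → met
Not met: 1, 9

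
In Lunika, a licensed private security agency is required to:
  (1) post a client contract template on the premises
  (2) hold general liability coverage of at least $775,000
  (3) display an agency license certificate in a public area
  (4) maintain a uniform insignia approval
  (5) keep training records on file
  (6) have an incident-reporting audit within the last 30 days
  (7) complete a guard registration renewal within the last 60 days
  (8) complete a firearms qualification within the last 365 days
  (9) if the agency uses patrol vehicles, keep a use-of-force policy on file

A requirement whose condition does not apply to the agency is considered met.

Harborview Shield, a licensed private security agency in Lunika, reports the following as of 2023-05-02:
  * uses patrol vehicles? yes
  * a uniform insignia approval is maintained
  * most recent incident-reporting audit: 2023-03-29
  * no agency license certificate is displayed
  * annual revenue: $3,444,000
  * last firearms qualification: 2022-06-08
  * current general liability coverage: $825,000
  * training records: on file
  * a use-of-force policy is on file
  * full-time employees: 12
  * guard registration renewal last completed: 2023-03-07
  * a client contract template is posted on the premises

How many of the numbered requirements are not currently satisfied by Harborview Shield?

2

1. client contract template present → met
2. general liability coverage $825,000 ≥ $775,000 → met
3. agency license certificate absent → not met
4. uniform insignia approval present → met
5. training records present → met
6. incident-reporting audit 34 days ago vs limit 30 → not met
7. guard registration renewal 56 days ago vs limit 60 → met
8. firearms qualification 328 days ago vs limit 365 → met
9. condition 'uses patrol vehicles' holds; use-of-force policy present → met
Not met: 2 of 9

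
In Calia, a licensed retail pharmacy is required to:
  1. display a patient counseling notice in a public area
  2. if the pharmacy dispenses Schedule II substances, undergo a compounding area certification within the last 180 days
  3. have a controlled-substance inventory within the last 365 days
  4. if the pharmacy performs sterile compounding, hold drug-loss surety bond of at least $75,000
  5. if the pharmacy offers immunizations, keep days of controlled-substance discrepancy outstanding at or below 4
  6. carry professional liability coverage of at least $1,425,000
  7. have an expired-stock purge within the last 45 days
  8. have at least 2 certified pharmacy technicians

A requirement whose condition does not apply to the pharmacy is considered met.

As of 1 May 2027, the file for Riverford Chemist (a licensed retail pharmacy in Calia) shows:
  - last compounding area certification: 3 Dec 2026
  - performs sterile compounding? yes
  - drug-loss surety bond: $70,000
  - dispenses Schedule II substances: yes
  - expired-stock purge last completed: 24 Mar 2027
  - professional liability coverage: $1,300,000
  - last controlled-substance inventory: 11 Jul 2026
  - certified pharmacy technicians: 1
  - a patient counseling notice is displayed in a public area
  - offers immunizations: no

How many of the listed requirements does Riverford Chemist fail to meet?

3

1. patient counseling notice present → met
2. condition 'dispenses Schedule II substances' holds; compounding area certification 149 days ago vs limit 180 → met
3. controlled-substance inventory 294 days ago vs limit 365 → met
4. condition 'performs sterile compounding' holds; drug-loss surety bond $70,000 < $75,000 → not met
5. condition 'offers immunizations' does not hold → requirement n/a → met
6. professional liability coverage $1,300,000 < $1,425,000 → not met
7. expired-stock purge 38 days ago vs limit 45 → met
8. certified pharmacy technicians 1 < 2 → not met
Not met: 3 of 8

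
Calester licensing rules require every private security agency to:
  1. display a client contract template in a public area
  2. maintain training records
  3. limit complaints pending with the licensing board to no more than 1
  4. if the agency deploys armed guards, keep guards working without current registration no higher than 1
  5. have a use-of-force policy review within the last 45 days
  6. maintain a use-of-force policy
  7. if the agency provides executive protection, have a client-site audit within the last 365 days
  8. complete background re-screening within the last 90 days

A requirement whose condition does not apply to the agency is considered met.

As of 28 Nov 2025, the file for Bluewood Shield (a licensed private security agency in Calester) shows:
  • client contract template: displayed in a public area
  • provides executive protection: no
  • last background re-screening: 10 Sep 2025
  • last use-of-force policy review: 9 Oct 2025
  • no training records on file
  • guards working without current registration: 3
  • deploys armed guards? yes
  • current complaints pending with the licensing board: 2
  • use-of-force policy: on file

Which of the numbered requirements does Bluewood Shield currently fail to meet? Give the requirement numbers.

1. client contract template present → met
2. training records absent → not met
3. complaints pending with the licensing board 2 > 1 → not met
4. condition 'deploys armed guards' holds; guards working without current registration 3 > 1 → not met
5. use-of-force policy review 50 days ago vs limit 45 → not met
6. use-of-force policy present → met
7. condition 'provides executive protection' does not hold → requirement n/a → met
8. background re-screening 79 days ago vs limit 90 → met
Not met: 2, 3, 4, 5

2, 3, 4, 5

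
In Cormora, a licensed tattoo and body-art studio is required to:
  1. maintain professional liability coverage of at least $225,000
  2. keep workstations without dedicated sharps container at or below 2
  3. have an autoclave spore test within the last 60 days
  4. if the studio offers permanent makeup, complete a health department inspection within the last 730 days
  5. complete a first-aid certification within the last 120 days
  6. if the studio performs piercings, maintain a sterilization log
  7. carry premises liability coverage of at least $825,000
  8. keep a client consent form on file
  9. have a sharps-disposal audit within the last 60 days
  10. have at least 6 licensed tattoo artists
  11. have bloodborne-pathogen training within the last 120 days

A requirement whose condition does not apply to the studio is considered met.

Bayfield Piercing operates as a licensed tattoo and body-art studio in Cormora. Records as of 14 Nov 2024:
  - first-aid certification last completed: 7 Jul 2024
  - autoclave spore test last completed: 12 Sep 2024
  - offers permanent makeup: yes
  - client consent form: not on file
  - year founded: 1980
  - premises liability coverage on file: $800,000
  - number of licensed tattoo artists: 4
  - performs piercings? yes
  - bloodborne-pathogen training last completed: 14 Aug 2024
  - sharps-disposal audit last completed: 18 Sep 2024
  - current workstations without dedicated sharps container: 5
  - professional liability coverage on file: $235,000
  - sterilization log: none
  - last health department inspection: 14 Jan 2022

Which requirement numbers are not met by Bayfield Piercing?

1. professional liability coverage $235,000 ≥ $225,000 → met
2. workstations without dedicated sharps container 5 > 2 → not met
3. autoclave spore test 63 days ago vs limit 60 → not met
4. condition 'offers permanent makeup' holds; health department inspection 1035 days ago vs limit 730 → not met
5. first-aid certification 130 days ago vs limit 120 → not met
6. condition 'performs piercings' holds; sterilization log absent → not met
7. premises liability coverage $800,000 < $825,000 → not met
8. client consent form absent → not met
9. sharps-disposal audit 57 days ago vs limit 60 → met
10. licensed tattoo artists 4 < 6 → not met
11. bloodborne-pathogen training 92 days ago vs limit 120 → met
Not met: 2, 3, 4, 5, 6, 7, 8, 10

2, 3, 4, 5, 6, 7, 8, 10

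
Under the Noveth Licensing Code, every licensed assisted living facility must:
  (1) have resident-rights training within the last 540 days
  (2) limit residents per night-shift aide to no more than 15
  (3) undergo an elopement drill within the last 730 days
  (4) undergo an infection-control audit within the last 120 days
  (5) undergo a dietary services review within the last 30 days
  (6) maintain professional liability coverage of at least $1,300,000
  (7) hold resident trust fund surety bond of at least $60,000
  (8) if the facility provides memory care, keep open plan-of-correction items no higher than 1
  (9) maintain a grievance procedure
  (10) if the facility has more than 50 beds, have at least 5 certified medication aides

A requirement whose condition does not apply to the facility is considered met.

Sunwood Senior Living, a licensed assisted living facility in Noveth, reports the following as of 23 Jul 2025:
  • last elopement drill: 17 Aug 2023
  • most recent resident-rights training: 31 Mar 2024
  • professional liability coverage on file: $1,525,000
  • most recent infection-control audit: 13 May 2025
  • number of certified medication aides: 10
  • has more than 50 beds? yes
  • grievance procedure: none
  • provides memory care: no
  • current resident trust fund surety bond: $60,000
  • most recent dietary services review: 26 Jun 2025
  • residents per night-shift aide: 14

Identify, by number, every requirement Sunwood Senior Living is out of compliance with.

9

1. resident-rights training 479 days ago vs limit 540 → met
2. residents per night-shift aide 14 ≤ 15 → met
3. elopement drill 706 days ago vs limit 730 → met
4. infection-control audit 71 days ago vs limit 120 → met
5. dietary services review 27 days ago vs limit 30 → met
6. professional liability coverage $1,525,000 ≥ $1,300,000 → met
7. resident trust fund surety bond $60,000 ≥ $60,000 → met
8. condition 'provides memory care' does not hold → requirement n/a → met
9. grievance procedure absent → not met
10. condition 'has more than 50 beds' holds; certified medication aides 10 ≥ 5 → met
Not met: 9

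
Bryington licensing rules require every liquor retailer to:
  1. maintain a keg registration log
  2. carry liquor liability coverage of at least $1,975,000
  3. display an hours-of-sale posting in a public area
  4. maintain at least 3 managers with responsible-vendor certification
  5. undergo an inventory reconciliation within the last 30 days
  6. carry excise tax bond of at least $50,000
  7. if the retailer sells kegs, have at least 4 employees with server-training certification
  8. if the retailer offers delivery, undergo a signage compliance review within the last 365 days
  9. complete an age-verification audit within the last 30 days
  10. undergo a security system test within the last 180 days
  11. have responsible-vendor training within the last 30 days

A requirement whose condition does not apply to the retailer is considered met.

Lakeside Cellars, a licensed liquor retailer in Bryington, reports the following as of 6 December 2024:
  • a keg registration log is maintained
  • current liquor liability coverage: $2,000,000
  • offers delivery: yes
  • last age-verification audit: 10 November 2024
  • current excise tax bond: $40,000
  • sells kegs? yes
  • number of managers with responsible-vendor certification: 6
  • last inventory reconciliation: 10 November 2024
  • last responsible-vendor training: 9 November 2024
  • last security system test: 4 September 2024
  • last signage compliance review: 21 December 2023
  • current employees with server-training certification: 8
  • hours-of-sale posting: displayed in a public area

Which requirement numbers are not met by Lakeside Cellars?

6

1. keg registration log present → met
2. liquor liability coverage $2,000,000 ≥ $1,975,000 → met
3. hours-of-sale posting present → met
4. managers with responsible-vendor certification 6 ≥ 3 → met
5. inventory reconciliation 26 days ago vs limit 30 → met
6. excise tax bond $40,000 < $50,000 → not met
7. condition 'sells kegs' holds; employees with server-training certification 8 ≥ 4 → met
8. condition 'offers delivery' holds; signage compliance review 351 days ago vs limit 365 → met
9. age-verification audit 26 days ago vs limit 30 → met
10. security system test 93 days ago vs limit 180 → met
11. responsible-vendor training 27 days ago vs limit 30 → met
Not met: 6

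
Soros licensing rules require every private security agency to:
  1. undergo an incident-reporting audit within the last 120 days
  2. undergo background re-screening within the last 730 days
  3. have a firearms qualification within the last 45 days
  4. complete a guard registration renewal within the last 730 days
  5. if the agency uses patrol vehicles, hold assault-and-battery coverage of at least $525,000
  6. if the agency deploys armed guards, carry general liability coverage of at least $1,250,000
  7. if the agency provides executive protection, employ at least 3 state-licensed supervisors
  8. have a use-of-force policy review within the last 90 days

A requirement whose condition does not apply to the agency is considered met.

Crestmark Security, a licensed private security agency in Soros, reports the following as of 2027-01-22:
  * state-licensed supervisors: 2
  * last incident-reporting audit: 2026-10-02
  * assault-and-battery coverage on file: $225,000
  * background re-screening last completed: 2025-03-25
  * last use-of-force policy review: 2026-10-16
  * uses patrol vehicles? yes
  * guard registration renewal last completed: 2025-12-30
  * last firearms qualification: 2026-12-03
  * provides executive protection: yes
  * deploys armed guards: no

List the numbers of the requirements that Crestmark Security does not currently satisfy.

1. incident-reporting audit 112 days ago vs limit 120 → met
2. background re-screening 668 days ago vs limit 730 → met
3. firearms qualification 50 days ago vs limit 45 → not met
4. guard registration renewal 388 days ago vs limit 730 → met
5. condition 'uses patrol vehicles' holds; assault-and-battery coverage $225,000 < $525,000 → not met
6. condition 'deploys armed guards' does not hold → requirement n/a → met
7. condition 'provides executive protection' holds; state-licensed supervisors 2 < 3 → not met
8. use-of-force policy review 98 days ago vs limit 90 → not met
Not met: 3, 5, 7, 8

3, 5, 7, 8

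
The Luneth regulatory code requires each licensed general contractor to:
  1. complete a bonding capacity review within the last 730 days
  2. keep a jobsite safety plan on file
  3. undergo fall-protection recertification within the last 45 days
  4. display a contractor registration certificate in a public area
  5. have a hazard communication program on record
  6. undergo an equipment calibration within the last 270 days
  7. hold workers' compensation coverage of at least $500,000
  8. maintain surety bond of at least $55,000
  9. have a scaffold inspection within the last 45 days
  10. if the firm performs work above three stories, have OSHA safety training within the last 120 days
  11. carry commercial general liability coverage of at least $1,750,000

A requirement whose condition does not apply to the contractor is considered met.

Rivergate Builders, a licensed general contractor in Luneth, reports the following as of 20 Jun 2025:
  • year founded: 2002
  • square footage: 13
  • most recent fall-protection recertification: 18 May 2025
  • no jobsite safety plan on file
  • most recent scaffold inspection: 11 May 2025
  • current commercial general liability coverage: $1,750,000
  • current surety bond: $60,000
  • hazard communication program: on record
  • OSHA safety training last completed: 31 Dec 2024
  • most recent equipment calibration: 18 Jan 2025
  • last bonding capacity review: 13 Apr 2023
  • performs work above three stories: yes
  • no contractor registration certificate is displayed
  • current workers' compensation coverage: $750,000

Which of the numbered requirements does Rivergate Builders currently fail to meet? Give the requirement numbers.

1. bonding capacity review 799 days ago vs limit 730 → not met
2. jobsite safety plan absent → not met
3. fall-protection recertification 33 days ago vs limit 45 → met
4. contractor registration certificate absent → not met
5. hazard communication program present → met
6. equipment calibration 153 days ago vs limit 270 → met
7. workers' compensation coverage $750,000 ≥ $500,000 → met
8. surety bond $60,000 ≥ $55,000 → met
9. scaffold inspection 40 days ago vs limit 45 → met
10. condition 'performs work above three stories' holds; OSHA safety training 171 days ago vs limit 120 → not met
11. commercial general liability coverage $1,750,000 ≥ $1,750,000 → met
Not met: 1, 2, 4, 10

1, 2, 4, 10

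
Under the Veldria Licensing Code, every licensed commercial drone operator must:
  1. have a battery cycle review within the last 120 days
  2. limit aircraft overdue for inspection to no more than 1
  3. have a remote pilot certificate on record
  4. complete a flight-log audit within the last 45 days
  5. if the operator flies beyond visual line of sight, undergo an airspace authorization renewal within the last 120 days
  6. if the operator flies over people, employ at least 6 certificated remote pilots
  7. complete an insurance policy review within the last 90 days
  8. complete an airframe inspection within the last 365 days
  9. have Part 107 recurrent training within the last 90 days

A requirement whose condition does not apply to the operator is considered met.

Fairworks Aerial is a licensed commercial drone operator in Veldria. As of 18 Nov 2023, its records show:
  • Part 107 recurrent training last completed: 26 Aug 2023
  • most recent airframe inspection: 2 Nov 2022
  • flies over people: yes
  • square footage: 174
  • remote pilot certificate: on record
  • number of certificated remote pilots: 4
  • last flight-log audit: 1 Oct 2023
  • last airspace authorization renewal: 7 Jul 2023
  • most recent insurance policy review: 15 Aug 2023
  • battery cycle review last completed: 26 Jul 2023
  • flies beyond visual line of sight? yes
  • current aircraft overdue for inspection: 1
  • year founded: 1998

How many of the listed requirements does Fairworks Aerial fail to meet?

5

1. battery cycle review 115 days ago vs limit 120 → met
2. aircraft overdue for inspection 1 ≤ 1 → met
3. remote pilot certificate present → met
4. flight-log audit 48 days ago vs limit 45 → not met
5. condition 'flies beyond visual line of sight' holds; airspace authorization renewal 134 days ago vs limit 120 → not met
6. condition 'flies over people' holds; certificated remote pilots 4 < 6 → not met
7. insurance policy review 95 days ago vs limit 90 → not met
8. airframe inspection 381 days ago vs limit 365 → not met
9. Part 107 recurrent training 84 days ago vs limit 90 → met
Not met: 5 of 9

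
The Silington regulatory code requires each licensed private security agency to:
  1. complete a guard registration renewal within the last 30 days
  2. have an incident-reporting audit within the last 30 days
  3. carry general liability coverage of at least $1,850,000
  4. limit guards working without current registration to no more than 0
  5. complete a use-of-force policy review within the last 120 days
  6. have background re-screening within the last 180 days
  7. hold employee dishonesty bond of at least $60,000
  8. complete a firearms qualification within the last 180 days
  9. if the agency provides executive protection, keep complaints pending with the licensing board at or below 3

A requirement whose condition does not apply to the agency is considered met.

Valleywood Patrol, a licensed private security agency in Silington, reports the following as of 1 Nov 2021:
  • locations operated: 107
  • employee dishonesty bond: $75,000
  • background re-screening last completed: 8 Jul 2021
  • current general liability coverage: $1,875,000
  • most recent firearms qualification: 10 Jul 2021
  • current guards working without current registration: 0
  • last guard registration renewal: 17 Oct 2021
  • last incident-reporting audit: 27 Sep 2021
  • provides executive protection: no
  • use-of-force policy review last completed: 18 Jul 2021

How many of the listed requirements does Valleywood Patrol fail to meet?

1. guard registration renewal 15 days ago vs limit 30 → met
2. incident-reporting audit 35 days ago vs limit 30 → not met
3. general liability coverage $1,875,000 ≥ $1,850,000 → met
4. guards working without current registration 0 ≤ 0 → met
5. use-of-force policy review 106 days ago vs limit 120 → met
6. background re-screening 116 days ago vs limit 180 → met
7. employee dishonesty bond $75,000 ≥ $60,000 → met
8. firearms qualification 114 days ago vs limit 180 → met
9. condition 'provides executive protection' does not hold → requirement n/a → met
Not met: 1 of 9

1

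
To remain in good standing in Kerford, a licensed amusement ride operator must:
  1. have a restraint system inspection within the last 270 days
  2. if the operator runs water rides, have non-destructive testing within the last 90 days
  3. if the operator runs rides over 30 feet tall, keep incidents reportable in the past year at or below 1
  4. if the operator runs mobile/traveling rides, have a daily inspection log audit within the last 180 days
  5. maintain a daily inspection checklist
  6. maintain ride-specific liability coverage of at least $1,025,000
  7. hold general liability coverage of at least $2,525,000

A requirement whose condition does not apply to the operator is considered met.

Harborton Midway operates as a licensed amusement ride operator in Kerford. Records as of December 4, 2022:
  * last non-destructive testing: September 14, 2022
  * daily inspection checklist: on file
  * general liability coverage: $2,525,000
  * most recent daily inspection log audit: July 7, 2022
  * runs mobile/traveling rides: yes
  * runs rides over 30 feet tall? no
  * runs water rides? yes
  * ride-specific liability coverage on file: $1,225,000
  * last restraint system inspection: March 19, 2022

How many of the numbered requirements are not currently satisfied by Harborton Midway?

0

1. restraint system inspection 260 days ago vs limit 270 → met
2. condition 'runs water rides' holds; non-destructive testing 81 days ago vs limit 90 → met
3. condition 'runs rides over 30 feet tall' does not hold → requirement n/a → met
4. condition 'runs mobile/traveling rides' holds; daily inspection log audit 150 days ago vs limit 180 → met
5. daily inspection checklist present → met
6. ride-specific liability coverage $1,225,000 ≥ $1,025,000 → met
7. general liability coverage $2,525,000 ≥ $2,525,000 → met
Not met: 0 of 7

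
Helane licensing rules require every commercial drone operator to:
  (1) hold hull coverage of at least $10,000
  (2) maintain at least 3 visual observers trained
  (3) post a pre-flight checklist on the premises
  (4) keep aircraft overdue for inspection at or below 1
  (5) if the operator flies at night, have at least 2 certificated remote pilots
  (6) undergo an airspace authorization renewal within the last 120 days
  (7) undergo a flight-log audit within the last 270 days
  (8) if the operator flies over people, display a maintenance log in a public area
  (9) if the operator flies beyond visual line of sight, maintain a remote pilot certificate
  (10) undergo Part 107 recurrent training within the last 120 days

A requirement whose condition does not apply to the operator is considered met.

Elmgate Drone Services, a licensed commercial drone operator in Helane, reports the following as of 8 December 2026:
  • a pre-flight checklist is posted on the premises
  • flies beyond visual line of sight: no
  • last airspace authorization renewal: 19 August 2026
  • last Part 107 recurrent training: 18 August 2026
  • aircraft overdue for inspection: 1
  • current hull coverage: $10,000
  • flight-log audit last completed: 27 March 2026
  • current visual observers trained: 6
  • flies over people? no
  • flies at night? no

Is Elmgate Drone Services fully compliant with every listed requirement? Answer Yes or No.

Yes

1. hull coverage $10,000 ≥ $10,000 → met
2. visual observers trained 6 ≥ 3 → met
3. pre-flight checklist present → met
4. aircraft overdue for inspection 1 ≤ 1 → met
5. condition 'flies at night' does not hold → requirement n/a → met
6. airspace authorization renewal 111 days ago vs limit 120 → met
7. flight-log audit 256 days ago vs limit 270 → met
8. condition 'flies over people' does not hold → requirement n/a → met
9. condition 'flies beyond visual line of sight' does not hold → requirement n/a → met
10. Part 107 recurrent training 112 days ago vs limit 120 → met
All met.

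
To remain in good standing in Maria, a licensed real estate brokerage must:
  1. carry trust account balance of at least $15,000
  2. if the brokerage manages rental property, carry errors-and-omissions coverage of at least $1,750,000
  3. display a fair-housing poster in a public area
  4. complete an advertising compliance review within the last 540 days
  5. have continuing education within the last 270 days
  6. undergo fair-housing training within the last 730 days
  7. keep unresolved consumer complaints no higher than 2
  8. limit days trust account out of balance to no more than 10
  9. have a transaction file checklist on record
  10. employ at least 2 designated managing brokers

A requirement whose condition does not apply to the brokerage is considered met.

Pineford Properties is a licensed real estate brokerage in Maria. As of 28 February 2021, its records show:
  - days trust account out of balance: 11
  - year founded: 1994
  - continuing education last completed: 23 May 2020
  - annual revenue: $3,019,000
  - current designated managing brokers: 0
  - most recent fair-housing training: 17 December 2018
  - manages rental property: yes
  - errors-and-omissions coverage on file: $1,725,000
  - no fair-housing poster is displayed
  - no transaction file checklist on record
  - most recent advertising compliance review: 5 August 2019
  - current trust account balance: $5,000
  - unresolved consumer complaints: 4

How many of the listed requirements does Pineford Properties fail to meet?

1. trust account balance $5,000 < $15,000 → not met
2. condition 'manages rental property' holds; errors-and-omissions coverage $1,725,000 < $1,750,000 → not met
3. fair-housing poster absent → not met
4. advertising compliance review 573 days ago vs limit 540 → not met
5. continuing education 281 days ago vs limit 270 → not met
6. fair-housing training 804 days ago vs limit 730 → not met
7. unresolved consumer complaints 4 > 2 → not met
8. days trust account out of balance 11 > 10 → not met
9. transaction file checklist absent → not met
10. designated managing brokers 0 < 2 → not met
Not met: 10 of 10

10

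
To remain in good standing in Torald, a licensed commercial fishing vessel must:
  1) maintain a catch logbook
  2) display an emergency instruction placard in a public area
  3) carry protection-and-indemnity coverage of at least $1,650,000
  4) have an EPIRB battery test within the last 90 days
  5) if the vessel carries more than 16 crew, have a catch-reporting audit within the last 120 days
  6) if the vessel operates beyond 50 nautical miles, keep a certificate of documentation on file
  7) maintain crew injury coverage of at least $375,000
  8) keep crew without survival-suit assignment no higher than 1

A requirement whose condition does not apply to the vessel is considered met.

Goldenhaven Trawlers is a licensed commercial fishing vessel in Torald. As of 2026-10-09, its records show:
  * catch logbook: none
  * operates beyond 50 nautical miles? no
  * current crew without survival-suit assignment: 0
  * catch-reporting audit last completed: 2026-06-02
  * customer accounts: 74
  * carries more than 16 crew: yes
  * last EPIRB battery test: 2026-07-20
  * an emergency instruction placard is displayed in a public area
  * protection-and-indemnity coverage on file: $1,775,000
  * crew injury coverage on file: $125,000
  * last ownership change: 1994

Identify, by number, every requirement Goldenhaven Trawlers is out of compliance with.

1, 5, 7

1. catch logbook absent → not met
2. emergency instruction placard present → met
3. protection-and-indemnity coverage $1,775,000 ≥ $1,650,000 → met
4. EPIRB battery test 81 days ago vs limit 90 → met
5. condition 'carries more than 16 crew' holds; catch-reporting audit 129 days ago vs limit 120 → not met
6. condition 'operates beyond 50 nautical miles' does not hold → requirement n/a → met
7. crew injury coverage $125,000 < $375,000 → not met
8. crew without survival-suit assignment 0 ≤ 1 → met
Not met: 1, 5, 7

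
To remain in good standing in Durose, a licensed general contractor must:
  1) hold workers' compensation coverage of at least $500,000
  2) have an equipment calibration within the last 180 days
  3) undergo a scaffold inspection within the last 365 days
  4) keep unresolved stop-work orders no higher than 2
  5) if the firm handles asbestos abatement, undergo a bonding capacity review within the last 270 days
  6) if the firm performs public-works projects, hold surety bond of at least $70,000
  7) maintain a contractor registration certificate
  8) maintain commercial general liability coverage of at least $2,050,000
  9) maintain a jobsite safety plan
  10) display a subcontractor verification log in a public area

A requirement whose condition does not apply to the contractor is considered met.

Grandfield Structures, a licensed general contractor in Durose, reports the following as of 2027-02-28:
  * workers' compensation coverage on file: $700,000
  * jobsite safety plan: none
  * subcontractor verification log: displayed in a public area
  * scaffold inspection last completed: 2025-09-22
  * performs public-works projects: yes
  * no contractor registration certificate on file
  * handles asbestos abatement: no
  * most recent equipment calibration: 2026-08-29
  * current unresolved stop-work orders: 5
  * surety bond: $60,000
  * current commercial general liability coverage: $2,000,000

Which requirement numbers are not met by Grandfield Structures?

1. workers' compensation coverage $700,000 ≥ $500,000 → met
2. equipment calibration 183 days ago vs limit 180 → not met
3. scaffold inspection 524 days ago vs limit 365 → not met
4. unresolved stop-work orders 5 > 2 → not met
5. condition 'handles asbestos abatement' does not hold → requirement n/a → met
6. condition 'performs public-works projects' holds; surety bond $60,000 < $70,000 → not met
7. contractor registration certificate absent → not met
8. commercial general liability coverage $2,000,000 < $2,050,000 → not met
9. jobsite safety plan absent → not met
10. subcontractor verification log present → met
Not met: 2, 3, 4, 6, 7, 8, 9

2, 3, 4, 6, 7, 8, 9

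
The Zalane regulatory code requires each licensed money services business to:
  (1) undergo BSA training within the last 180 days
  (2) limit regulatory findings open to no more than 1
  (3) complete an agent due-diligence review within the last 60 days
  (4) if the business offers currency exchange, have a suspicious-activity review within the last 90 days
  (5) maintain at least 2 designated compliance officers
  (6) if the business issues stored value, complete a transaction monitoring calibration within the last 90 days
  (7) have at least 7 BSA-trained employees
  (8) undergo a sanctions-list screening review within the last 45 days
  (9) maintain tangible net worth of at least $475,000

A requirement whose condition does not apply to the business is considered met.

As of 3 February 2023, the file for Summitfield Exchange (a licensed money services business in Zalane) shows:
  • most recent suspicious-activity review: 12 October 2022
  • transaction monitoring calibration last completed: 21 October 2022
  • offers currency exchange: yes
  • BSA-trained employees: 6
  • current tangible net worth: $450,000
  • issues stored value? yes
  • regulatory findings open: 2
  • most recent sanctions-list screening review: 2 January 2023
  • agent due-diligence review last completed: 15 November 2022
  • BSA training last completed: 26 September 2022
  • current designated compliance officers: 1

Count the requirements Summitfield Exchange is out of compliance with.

7

1. BSA training 130 days ago vs limit 180 → met
2. regulatory findings open 2 > 1 → not met
3. agent due-diligence review 80 days ago vs limit 60 → not met
4. condition 'offers currency exchange' holds; suspicious-activity review 114 days ago vs limit 90 → not met
5. designated compliance officers 1 < 2 → not met
6. condition 'issues stored value' holds; transaction monitoring calibration 105 days ago vs limit 90 → not met
7. BSA-trained employees 6 < 7 → not met
8. sanctions-list screening review 32 days ago vs limit 45 → met
9. tangible net worth $450,000 < $475,000 → not met
Not met: 7 of 9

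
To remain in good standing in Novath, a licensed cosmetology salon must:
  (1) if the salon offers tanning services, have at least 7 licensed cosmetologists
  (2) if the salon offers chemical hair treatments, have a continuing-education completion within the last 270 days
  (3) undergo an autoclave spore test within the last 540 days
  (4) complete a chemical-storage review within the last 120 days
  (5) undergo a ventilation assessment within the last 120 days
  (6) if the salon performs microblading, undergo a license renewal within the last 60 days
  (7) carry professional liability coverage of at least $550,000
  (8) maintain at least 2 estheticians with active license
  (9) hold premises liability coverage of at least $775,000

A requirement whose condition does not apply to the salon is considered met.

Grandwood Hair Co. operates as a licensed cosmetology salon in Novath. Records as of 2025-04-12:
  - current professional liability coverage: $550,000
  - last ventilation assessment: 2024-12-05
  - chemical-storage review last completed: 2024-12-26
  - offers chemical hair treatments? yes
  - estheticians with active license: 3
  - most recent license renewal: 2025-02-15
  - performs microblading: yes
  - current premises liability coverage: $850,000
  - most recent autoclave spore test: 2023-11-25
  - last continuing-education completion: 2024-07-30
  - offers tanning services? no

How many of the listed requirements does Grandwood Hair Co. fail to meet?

1. condition 'offers tanning services' does not hold → requirement n/a → met
2. condition 'offers chemical hair treatments' holds; continuing-education completion 256 days ago vs limit 270 → met
3. autoclave spore test 504 days ago vs limit 540 → met
4. chemical-storage review 107 days ago vs limit 120 → met
5. ventilation assessment 128 days ago vs limit 120 → not met
6. condition 'performs microblading' holds; license renewal 56 days ago vs limit 60 → met
7. professional liability coverage $550,000 ≥ $550,000 → met
8. estheticians with active license 3 ≥ 2 → met
9. premises liability coverage $850,000 ≥ $775,000 → met
Not met: 1 of 9

1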